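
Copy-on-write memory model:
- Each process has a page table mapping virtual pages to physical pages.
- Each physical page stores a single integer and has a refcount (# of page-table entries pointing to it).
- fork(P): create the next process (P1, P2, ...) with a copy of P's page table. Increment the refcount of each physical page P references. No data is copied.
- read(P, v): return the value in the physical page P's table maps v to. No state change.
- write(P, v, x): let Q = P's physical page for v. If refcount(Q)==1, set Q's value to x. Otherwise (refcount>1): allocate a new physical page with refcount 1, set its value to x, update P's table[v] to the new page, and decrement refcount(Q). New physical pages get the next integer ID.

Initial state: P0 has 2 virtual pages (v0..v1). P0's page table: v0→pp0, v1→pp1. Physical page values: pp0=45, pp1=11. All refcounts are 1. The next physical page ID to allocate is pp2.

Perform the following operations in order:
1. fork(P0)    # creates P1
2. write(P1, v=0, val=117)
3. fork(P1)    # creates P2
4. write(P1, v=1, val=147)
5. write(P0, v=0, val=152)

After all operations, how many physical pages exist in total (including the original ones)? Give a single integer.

Answer: 4

Derivation:
Op 1: fork(P0) -> P1. 2 ppages; refcounts: pp0:2 pp1:2
Op 2: write(P1, v0, 117). refcount(pp0)=2>1 -> COPY to pp2. 3 ppages; refcounts: pp0:1 pp1:2 pp2:1
Op 3: fork(P1) -> P2. 3 ppages; refcounts: pp0:1 pp1:3 pp2:2
Op 4: write(P1, v1, 147). refcount(pp1)=3>1 -> COPY to pp3. 4 ppages; refcounts: pp0:1 pp1:2 pp2:2 pp3:1
Op 5: write(P0, v0, 152). refcount(pp0)=1 -> write in place. 4 ppages; refcounts: pp0:1 pp1:2 pp2:2 pp3:1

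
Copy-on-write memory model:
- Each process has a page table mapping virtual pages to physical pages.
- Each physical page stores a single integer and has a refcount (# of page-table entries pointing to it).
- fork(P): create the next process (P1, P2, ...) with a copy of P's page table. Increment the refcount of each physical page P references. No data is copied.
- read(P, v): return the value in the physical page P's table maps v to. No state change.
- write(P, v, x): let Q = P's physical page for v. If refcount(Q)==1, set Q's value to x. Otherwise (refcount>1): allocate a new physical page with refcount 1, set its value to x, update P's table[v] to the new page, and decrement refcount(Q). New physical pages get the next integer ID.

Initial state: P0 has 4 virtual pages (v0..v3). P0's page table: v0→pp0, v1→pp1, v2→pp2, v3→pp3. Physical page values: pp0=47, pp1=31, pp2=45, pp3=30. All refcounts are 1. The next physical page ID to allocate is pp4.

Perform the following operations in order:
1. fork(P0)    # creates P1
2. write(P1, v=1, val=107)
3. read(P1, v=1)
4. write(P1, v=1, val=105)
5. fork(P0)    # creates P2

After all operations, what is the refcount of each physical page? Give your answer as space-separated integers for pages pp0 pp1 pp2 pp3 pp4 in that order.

Answer: 3 2 3 3 1

Derivation:
Op 1: fork(P0) -> P1. 4 ppages; refcounts: pp0:2 pp1:2 pp2:2 pp3:2
Op 2: write(P1, v1, 107). refcount(pp1)=2>1 -> COPY to pp4. 5 ppages; refcounts: pp0:2 pp1:1 pp2:2 pp3:2 pp4:1
Op 3: read(P1, v1) -> 107. No state change.
Op 4: write(P1, v1, 105). refcount(pp4)=1 -> write in place. 5 ppages; refcounts: pp0:2 pp1:1 pp2:2 pp3:2 pp4:1
Op 5: fork(P0) -> P2. 5 ppages; refcounts: pp0:3 pp1:2 pp2:3 pp3:3 pp4:1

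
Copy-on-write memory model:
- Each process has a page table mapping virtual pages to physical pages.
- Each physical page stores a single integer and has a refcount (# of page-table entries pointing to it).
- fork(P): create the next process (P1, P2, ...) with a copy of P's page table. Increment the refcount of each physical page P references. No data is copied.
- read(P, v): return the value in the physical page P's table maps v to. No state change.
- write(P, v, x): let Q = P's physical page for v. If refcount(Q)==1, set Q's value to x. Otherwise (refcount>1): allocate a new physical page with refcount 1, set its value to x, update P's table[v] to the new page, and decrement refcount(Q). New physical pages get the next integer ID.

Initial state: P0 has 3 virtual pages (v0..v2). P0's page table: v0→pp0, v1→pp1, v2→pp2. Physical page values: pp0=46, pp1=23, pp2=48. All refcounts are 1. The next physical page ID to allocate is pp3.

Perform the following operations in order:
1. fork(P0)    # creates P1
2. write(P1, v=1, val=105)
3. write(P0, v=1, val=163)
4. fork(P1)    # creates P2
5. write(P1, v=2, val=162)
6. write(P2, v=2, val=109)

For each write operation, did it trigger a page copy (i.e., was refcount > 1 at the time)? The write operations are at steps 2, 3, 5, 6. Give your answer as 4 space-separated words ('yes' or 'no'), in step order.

Op 1: fork(P0) -> P1. 3 ppages; refcounts: pp0:2 pp1:2 pp2:2
Op 2: write(P1, v1, 105). refcount(pp1)=2>1 -> COPY to pp3. 4 ppages; refcounts: pp0:2 pp1:1 pp2:2 pp3:1
Op 3: write(P0, v1, 163). refcount(pp1)=1 -> write in place. 4 ppages; refcounts: pp0:2 pp1:1 pp2:2 pp3:1
Op 4: fork(P1) -> P2. 4 ppages; refcounts: pp0:3 pp1:1 pp2:3 pp3:2
Op 5: write(P1, v2, 162). refcount(pp2)=3>1 -> COPY to pp4. 5 ppages; refcounts: pp0:3 pp1:1 pp2:2 pp3:2 pp4:1
Op 6: write(P2, v2, 109). refcount(pp2)=2>1 -> COPY to pp5. 6 ppages; refcounts: pp0:3 pp1:1 pp2:1 pp3:2 pp4:1 pp5:1

yes no yes yes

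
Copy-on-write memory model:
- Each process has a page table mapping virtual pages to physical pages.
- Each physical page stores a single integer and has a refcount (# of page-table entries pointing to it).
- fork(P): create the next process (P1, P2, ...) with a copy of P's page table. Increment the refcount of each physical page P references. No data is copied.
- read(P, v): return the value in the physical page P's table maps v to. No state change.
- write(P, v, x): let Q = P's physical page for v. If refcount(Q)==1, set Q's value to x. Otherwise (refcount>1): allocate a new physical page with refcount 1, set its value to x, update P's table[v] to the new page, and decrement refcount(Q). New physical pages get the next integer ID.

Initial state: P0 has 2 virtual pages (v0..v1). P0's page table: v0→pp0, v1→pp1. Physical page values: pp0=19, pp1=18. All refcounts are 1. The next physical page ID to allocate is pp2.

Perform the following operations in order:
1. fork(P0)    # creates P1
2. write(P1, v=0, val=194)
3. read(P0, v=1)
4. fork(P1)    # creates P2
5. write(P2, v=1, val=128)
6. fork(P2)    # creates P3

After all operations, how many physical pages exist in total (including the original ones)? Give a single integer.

Op 1: fork(P0) -> P1. 2 ppages; refcounts: pp0:2 pp1:2
Op 2: write(P1, v0, 194). refcount(pp0)=2>1 -> COPY to pp2. 3 ppages; refcounts: pp0:1 pp1:2 pp2:1
Op 3: read(P0, v1) -> 18. No state change.
Op 4: fork(P1) -> P2. 3 ppages; refcounts: pp0:1 pp1:3 pp2:2
Op 5: write(P2, v1, 128). refcount(pp1)=3>1 -> COPY to pp3. 4 ppages; refcounts: pp0:1 pp1:2 pp2:2 pp3:1
Op 6: fork(P2) -> P3. 4 ppages; refcounts: pp0:1 pp1:2 pp2:3 pp3:2

Answer: 4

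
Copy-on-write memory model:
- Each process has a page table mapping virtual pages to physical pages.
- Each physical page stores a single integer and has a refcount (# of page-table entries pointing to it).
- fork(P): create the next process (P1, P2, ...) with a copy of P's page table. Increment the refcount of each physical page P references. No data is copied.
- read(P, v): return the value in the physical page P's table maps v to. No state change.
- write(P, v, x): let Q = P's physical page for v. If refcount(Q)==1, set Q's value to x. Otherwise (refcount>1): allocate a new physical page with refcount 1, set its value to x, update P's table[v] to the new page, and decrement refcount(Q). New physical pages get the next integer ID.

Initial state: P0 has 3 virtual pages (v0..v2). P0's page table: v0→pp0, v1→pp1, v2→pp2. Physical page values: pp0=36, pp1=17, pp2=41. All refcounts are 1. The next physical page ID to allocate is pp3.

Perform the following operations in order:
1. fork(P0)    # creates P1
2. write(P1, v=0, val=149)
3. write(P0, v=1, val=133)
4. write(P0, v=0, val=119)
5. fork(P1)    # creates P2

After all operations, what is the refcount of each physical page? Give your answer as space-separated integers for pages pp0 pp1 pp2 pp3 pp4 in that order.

Answer: 1 2 3 2 1

Derivation:
Op 1: fork(P0) -> P1. 3 ppages; refcounts: pp0:2 pp1:2 pp2:2
Op 2: write(P1, v0, 149). refcount(pp0)=2>1 -> COPY to pp3. 4 ppages; refcounts: pp0:1 pp1:2 pp2:2 pp3:1
Op 3: write(P0, v1, 133). refcount(pp1)=2>1 -> COPY to pp4. 5 ppages; refcounts: pp0:1 pp1:1 pp2:2 pp3:1 pp4:1
Op 4: write(P0, v0, 119). refcount(pp0)=1 -> write in place. 5 ppages; refcounts: pp0:1 pp1:1 pp2:2 pp3:1 pp4:1
Op 5: fork(P1) -> P2. 5 ppages; refcounts: pp0:1 pp1:2 pp2:3 pp3:2 pp4:1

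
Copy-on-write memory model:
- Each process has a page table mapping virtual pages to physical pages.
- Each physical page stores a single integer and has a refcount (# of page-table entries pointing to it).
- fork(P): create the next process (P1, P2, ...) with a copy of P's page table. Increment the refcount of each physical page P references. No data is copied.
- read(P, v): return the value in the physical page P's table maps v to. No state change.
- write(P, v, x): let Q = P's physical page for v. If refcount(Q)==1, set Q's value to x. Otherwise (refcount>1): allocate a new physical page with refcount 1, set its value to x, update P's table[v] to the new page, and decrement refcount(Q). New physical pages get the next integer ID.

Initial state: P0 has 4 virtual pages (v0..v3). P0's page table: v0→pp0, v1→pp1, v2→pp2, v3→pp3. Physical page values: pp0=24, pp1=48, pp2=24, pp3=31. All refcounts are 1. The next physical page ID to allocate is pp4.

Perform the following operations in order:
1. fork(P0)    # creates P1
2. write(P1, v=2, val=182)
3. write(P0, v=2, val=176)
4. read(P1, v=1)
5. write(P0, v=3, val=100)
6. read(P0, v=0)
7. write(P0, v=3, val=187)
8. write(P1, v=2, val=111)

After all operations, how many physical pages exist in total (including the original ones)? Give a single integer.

Op 1: fork(P0) -> P1. 4 ppages; refcounts: pp0:2 pp1:2 pp2:2 pp3:2
Op 2: write(P1, v2, 182). refcount(pp2)=2>1 -> COPY to pp4. 5 ppages; refcounts: pp0:2 pp1:2 pp2:1 pp3:2 pp4:1
Op 3: write(P0, v2, 176). refcount(pp2)=1 -> write in place. 5 ppages; refcounts: pp0:2 pp1:2 pp2:1 pp3:2 pp4:1
Op 4: read(P1, v1) -> 48. No state change.
Op 5: write(P0, v3, 100). refcount(pp3)=2>1 -> COPY to pp5. 6 ppages; refcounts: pp0:2 pp1:2 pp2:1 pp3:1 pp4:1 pp5:1
Op 6: read(P0, v0) -> 24. No state change.
Op 7: write(P0, v3, 187). refcount(pp5)=1 -> write in place. 6 ppages; refcounts: pp0:2 pp1:2 pp2:1 pp3:1 pp4:1 pp5:1
Op 8: write(P1, v2, 111). refcount(pp4)=1 -> write in place. 6 ppages; refcounts: pp0:2 pp1:2 pp2:1 pp3:1 pp4:1 pp5:1

Answer: 6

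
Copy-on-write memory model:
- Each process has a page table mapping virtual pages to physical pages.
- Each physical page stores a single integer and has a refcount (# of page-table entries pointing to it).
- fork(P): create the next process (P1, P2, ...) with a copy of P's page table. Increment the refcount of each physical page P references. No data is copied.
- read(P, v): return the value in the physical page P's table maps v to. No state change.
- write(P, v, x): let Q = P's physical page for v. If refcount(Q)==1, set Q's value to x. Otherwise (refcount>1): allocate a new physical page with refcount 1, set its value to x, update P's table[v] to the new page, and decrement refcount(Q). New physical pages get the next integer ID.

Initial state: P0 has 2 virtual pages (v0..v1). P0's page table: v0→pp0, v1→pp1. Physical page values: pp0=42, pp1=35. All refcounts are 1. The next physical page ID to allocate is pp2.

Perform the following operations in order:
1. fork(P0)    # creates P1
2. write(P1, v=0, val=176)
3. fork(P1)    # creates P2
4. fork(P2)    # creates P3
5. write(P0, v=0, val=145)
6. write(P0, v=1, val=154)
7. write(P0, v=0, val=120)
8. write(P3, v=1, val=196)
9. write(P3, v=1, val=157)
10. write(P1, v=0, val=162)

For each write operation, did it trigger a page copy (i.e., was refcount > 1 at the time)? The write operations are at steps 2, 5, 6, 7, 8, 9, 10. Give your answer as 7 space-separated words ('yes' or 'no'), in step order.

Op 1: fork(P0) -> P1. 2 ppages; refcounts: pp0:2 pp1:2
Op 2: write(P1, v0, 176). refcount(pp0)=2>1 -> COPY to pp2. 3 ppages; refcounts: pp0:1 pp1:2 pp2:1
Op 3: fork(P1) -> P2. 3 ppages; refcounts: pp0:1 pp1:3 pp2:2
Op 4: fork(P2) -> P3. 3 ppages; refcounts: pp0:1 pp1:4 pp2:3
Op 5: write(P0, v0, 145). refcount(pp0)=1 -> write in place. 3 ppages; refcounts: pp0:1 pp1:4 pp2:3
Op 6: write(P0, v1, 154). refcount(pp1)=4>1 -> COPY to pp3. 4 ppages; refcounts: pp0:1 pp1:3 pp2:3 pp3:1
Op 7: write(P0, v0, 120). refcount(pp0)=1 -> write in place. 4 ppages; refcounts: pp0:1 pp1:3 pp2:3 pp3:1
Op 8: write(P3, v1, 196). refcount(pp1)=3>1 -> COPY to pp4. 5 ppages; refcounts: pp0:1 pp1:2 pp2:3 pp3:1 pp4:1
Op 9: write(P3, v1, 157). refcount(pp4)=1 -> write in place. 5 ppages; refcounts: pp0:1 pp1:2 pp2:3 pp3:1 pp4:1
Op 10: write(P1, v0, 162). refcount(pp2)=3>1 -> COPY to pp5. 6 ppages; refcounts: pp0:1 pp1:2 pp2:2 pp3:1 pp4:1 pp5:1

yes no yes no yes no yes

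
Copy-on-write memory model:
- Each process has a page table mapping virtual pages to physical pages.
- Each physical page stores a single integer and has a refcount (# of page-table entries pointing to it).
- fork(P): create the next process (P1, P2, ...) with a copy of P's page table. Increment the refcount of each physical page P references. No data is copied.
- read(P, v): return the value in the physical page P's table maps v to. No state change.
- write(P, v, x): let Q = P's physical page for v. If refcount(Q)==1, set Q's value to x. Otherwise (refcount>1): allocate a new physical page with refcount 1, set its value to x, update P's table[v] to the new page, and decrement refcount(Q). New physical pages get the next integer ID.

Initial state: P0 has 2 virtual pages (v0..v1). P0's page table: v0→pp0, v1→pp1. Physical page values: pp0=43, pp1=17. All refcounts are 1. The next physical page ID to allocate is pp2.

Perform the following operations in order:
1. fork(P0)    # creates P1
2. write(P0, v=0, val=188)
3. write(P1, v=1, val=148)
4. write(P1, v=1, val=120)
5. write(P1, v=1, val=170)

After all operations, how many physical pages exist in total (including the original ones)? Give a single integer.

Answer: 4

Derivation:
Op 1: fork(P0) -> P1. 2 ppages; refcounts: pp0:2 pp1:2
Op 2: write(P0, v0, 188). refcount(pp0)=2>1 -> COPY to pp2. 3 ppages; refcounts: pp0:1 pp1:2 pp2:1
Op 3: write(P1, v1, 148). refcount(pp1)=2>1 -> COPY to pp3. 4 ppages; refcounts: pp0:1 pp1:1 pp2:1 pp3:1
Op 4: write(P1, v1, 120). refcount(pp3)=1 -> write in place. 4 ppages; refcounts: pp0:1 pp1:1 pp2:1 pp3:1
Op 5: write(P1, v1, 170). refcount(pp3)=1 -> write in place. 4 ppages; refcounts: pp0:1 pp1:1 pp2:1 pp3:1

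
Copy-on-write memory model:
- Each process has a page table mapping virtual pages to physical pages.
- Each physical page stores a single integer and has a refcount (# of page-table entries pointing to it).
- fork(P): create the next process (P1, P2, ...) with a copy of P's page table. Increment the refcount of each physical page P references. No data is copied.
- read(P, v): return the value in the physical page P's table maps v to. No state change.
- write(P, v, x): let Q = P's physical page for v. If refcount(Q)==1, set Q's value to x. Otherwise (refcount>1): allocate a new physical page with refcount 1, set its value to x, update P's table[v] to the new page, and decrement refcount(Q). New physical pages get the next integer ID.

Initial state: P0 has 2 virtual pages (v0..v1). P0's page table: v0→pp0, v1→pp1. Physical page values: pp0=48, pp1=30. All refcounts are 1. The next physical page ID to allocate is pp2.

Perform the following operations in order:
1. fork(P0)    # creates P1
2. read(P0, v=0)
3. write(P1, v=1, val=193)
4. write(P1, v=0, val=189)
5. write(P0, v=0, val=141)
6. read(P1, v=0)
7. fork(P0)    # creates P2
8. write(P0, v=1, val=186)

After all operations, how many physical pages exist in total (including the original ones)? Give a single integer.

Op 1: fork(P0) -> P1. 2 ppages; refcounts: pp0:2 pp1:2
Op 2: read(P0, v0) -> 48. No state change.
Op 3: write(P1, v1, 193). refcount(pp1)=2>1 -> COPY to pp2. 3 ppages; refcounts: pp0:2 pp1:1 pp2:1
Op 4: write(P1, v0, 189). refcount(pp0)=2>1 -> COPY to pp3. 4 ppages; refcounts: pp0:1 pp1:1 pp2:1 pp3:1
Op 5: write(P0, v0, 141). refcount(pp0)=1 -> write in place. 4 ppages; refcounts: pp0:1 pp1:1 pp2:1 pp3:1
Op 6: read(P1, v0) -> 189. No state change.
Op 7: fork(P0) -> P2. 4 ppages; refcounts: pp0:2 pp1:2 pp2:1 pp3:1
Op 8: write(P0, v1, 186). refcount(pp1)=2>1 -> COPY to pp4. 5 ppages; refcounts: pp0:2 pp1:1 pp2:1 pp3:1 pp4:1

Answer: 5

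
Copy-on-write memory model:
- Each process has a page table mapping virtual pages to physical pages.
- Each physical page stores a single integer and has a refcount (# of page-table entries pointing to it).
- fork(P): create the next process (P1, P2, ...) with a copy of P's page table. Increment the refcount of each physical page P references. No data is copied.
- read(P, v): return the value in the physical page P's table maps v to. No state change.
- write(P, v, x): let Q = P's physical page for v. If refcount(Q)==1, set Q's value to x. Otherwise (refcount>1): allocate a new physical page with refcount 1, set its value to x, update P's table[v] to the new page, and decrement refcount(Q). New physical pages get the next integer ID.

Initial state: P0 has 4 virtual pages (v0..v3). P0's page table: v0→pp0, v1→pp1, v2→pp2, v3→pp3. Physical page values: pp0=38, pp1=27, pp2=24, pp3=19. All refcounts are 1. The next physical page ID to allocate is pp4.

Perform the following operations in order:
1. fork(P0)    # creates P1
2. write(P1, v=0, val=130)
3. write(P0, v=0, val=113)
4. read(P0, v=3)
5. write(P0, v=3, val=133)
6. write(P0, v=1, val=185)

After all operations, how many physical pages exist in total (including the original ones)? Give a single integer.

Answer: 7

Derivation:
Op 1: fork(P0) -> P1. 4 ppages; refcounts: pp0:2 pp1:2 pp2:2 pp3:2
Op 2: write(P1, v0, 130). refcount(pp0)=2>1 -> COPY to pp4. 5 ppages; refcounts: pp0:1 pp1:2 pp2:2 pp3:2 pp4:1
Op 3: write(P0, v0, 113). refcount(pp0)=1 -> write in place. 5 ppages; refcounts: pp0:1 pp1:2 pp2:2 pp3:2 pp4:1
Op 4: read(P0, v3) -> 19. No state change.
Op 5: write(P0, v3, 133). refcount(pp3)=2>1 -> COPY to pp5. 6 ppages; refcounts: pp0:1 pp1:2 pp2:2 pp3:1 pp4:1 pp5:1
Op 6: write(P0, v1, 185). refcount(pp1)=2>1 -> COPY to pp6. 7 ppages; refcounts: pp0:1 pp1:1 pp2:2 pp3:1 pp4:1 pp5:1 pp6:1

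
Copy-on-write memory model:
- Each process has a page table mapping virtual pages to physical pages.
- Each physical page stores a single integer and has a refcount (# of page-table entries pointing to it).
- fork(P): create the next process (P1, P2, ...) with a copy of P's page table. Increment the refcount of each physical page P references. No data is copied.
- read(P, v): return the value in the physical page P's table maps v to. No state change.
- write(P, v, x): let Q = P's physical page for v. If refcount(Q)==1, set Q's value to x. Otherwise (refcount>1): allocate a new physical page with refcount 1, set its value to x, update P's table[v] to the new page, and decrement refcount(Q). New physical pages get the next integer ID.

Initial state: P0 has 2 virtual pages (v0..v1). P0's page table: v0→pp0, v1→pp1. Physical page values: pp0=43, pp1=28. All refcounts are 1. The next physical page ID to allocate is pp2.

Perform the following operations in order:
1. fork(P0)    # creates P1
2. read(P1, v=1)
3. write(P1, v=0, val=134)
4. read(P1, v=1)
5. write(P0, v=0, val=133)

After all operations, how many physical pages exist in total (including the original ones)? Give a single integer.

Op 1: fork(P0) -> P1. 2 ppages; refcounts: pp0:2 pp1:2
Op 2: read(P1, v1) -> 28. No state change.
Op 3: write(P1, v0, 134). refcount(pp0)=2>1 -> COPY to pp2. 3 ppages; refcounts: pp0:1 pp1:2 pp2:1
Op 4: read(P1, v1) -> 28. No state change.
Op 5: write(P0, v0, 133). refcount(pp0)=1 -> write in place. 3 ppages; refcounts: pp0:1 pp1:2 pp2:1

Answer: 3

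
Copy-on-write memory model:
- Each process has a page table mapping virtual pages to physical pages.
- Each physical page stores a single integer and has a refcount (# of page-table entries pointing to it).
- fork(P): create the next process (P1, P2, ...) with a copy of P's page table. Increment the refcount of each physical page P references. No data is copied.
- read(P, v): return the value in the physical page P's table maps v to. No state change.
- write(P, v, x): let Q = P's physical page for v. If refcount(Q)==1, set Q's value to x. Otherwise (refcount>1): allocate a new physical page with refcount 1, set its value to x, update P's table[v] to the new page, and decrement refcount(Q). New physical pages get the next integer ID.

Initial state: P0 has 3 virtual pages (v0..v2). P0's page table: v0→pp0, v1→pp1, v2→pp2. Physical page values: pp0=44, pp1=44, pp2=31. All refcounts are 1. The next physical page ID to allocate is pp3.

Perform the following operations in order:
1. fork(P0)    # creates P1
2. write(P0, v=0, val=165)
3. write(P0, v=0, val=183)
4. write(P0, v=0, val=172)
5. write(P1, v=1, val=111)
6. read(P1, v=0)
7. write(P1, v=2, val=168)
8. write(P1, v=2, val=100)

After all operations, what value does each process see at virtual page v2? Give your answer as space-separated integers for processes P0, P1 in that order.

Op 1: fork(P0) -> P1. 3 ppages; refcounts: pp0:2 pp1:2 pp2:2
Op 2: write(P0, v0, 165). refcount(pp0)=2>1 -> COPY to pp3. 4 ppages; refcounts: pp0:1 pp1:2 pp2:2 pp3:1
Op 3: write(P0, v0, 183). refcount(pp3)=1 -> write in place. 4 ppages; refcounts: pp0:1 pp1:2 pp2:2 pp3:1
Op 4: write(P0, v0, 172). refcount(pp3)=1 -> write in place. 4 ppages; refcounts: pp0:1 pp1:2 pp2:2 pp3:1
Op 5: write(P1, v1, 111). refcount(pp1)=2>1 -> COPY to pp4. 5 ppages; refcounts: pp0:1 pp1:1 pp2:2 pp3:1 pp4:1
Op 6: read(P1, v0) -> 44. No state change.
Op 7: write(P1, v2, 168). refcount(pp2)=2>1 -> COPY to pp5. 6 ppages; refcounts: pp0:1 pp1:1 pp2:1 pp3:1 pp4:1 pp5:1
Op 8: write(P1, v2, 100). refcount(pp5)=1 -> write in place. 6 ppages; refcounts: pp0:1 pp1:1 pp2:1 pp3:1 pp4:1 pp5:1
P0: v2 -> pp2 = 31
P1: v2 -> pp5 = 100

Answer: 31 100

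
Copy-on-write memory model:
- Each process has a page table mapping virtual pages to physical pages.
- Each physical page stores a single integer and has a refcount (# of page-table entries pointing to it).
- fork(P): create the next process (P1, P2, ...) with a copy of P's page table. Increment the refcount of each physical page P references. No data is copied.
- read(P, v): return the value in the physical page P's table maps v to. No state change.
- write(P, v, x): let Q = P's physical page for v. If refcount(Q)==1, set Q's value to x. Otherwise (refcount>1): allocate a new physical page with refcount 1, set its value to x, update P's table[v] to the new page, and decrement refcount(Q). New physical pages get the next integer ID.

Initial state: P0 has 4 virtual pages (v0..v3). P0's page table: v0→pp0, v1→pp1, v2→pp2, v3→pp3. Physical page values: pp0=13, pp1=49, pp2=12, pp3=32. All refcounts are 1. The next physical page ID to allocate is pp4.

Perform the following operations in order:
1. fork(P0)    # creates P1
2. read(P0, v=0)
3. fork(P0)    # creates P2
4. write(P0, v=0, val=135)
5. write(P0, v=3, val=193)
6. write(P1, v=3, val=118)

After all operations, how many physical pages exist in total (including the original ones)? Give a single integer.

Answer: 7

Derivation:
Op 1: fork(P0) -> P1. 4 ppages; refcounts: pp0:2 pp1:2 pp2:2 pp3:2
Op 2: read(P0, v0) -> 13. No state change.
Op 3: fork(P0) -> P2. 4 ppages; refcounts: pp0:3 pp1:3 pp2:3 pp3:3
Op 4: write(P0, v0, 135). refcount(pp0)=3>1 -> COPY to pp4. 5 ppages; refcounts: pp0:2 pp1:3 pp2:3 pp3:3 pp4:1
Op 5: write(P0, v3, 193). refcount(pp3)=3>1 -> COPY to pp5. 6 ppages; refcounts: pp0:2 pp1:3 pp2:3 pp3:2 pp4:1 pp5:1
Op 6: write(P1, v3, 118). refcount(pp3)=2>1 -> COPY to pp6. 7 ppages; refcounts: pp0:2 pp1:3 pp2:3 pp3:1 pp4:1 pp5:1 pp6:1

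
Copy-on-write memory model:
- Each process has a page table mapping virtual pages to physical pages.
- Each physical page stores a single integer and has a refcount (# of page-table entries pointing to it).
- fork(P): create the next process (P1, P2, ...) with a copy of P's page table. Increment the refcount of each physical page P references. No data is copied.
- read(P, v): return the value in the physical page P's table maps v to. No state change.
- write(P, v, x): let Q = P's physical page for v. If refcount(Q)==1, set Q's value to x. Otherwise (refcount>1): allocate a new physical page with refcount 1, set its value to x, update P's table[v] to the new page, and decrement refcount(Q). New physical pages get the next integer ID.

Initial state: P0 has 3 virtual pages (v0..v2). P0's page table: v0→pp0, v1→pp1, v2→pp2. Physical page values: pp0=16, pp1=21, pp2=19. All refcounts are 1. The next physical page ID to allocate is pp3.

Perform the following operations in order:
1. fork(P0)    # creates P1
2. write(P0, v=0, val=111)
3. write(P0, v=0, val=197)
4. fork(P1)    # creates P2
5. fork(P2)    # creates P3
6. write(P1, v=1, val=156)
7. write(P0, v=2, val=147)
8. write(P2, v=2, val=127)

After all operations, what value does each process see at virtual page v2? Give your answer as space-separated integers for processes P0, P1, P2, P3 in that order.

Answer: 147 19 127 19

Derivation:
Op 1: fork(P0) -> P1. 3 ppages; refcounts: pp0:2 pp1:2 pp2:2
Op 2: write(P0, v0, 111). refcount(pp0)=2>1 -> COPY to pp3. 4 ppages; refcounts: pp0:1 pp1:2 pp2:2 pp3:1
Op 3: write(P0, v0, 197). refcount(pp3)=1 -> write in place. 4 ppages; refcounts: pp0:1 pp1:2 pp2:2 pp3:1
Op 4: fork(P1) -> P2. 4 ppages; refcounts: pp0:2 pp1:3 pp2:3 pp3:1
Op 5: fork(P2) -> P3. 4 ppages; refcounts: pp0:3 pp1:4 pp2:4 pp3:1
Op 6: write(P1, v1, 156). refcount(pp1)=4>1 -> COPY to pp4. 5 ppages; refcounts: pp0:3 pp1:3 pp2:4 pp3:1 pp4:1
Op 7: write(P0, v2, 147). refcount(pp2)=4>1 -> COPY to pp5. 6 ppages; refcounts: pp0:3 pp1:3 pp2:3 pp3:1 pp4:1 pp5:1
Op 8: write(P2, v2, 127). refcount(pp2)=3>1 -> COPY to pp6. 7 ppages; refcounts: pp0:3 pp1:3 pp2:2 pp3:1 pp4:1 pp5:1 pp6:1
P0: v2 -> pp5 = 147
P1: v2 -> pp2 = 19
P2: v2 -> pp6 = 127
P3: v2 -> pp2 = 19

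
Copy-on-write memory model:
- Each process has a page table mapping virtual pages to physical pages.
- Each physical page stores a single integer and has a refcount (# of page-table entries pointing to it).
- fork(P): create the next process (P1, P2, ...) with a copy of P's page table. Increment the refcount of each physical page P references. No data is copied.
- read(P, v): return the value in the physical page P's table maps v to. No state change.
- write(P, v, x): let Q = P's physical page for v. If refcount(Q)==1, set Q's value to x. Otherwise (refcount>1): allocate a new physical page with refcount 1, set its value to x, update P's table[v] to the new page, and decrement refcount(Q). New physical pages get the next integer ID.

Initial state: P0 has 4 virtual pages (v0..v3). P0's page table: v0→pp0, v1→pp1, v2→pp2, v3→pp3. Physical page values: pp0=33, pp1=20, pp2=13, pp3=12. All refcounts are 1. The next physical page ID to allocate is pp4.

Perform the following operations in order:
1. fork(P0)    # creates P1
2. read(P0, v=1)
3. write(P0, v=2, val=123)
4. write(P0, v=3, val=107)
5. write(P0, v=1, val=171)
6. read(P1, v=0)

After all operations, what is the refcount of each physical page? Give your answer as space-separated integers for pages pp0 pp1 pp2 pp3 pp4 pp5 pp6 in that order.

Answer: 2 1 1 1 1 1 1

Derivation:
Op 1: fork(P0) -> P1. 4 ppages; refcounts: pp0:2 pp1:2 pp2:2 pp3:2
Op 2: read(P0, v1) -> 20. No state change.
Op 3: write(P0, v2, 123). refcount(pp2)=2>1 -> COPY to pp4. 5 ppages; refcounts: pp0:2 pp1:2 pp2:1 pp3:2 pp4:1
Op 4: write(P0, v3, 107). refcount(pp3)=2>1 -> COPY to pp5. 6 ppages; refcounts: pp0:2 pp1:2 pp2:1 pp3:1 pp4:1 pp5:1
Op 5: write(P0, v1, 171). refcount(pp1)=2>1 -> COPY to pp6. 7 ppages; refcounts: pp0:2 pp1:1 pp2:1 pp3:1 pp4:1 pp5:1 pp6:1
Op 6: read(P1, v0) -> 33. No state change.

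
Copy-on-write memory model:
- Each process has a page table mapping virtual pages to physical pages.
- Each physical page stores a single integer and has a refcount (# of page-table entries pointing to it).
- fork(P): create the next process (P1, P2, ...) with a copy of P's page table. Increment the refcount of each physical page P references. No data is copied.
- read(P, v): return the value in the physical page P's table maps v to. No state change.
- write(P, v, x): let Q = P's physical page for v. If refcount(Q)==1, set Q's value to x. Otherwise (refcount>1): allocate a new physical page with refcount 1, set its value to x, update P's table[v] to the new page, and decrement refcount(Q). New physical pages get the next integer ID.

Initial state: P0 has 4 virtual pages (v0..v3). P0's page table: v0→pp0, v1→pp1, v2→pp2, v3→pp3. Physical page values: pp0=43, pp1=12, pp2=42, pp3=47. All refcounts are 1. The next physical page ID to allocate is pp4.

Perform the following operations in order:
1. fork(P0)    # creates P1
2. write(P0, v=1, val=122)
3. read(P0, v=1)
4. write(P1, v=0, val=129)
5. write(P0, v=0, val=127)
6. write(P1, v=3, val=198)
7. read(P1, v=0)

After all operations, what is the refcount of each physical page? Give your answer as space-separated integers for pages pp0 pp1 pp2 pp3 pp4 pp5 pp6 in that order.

Answer: 1 1 2 1 1 1 1

Derivation:
Op 1: fork(P0) -> P1. 4 ppages; refcounts: pp0:2 pp1:2 pp2:2 pp3:2
Op 2: write(P0, v1, 122). refcount(pp1)=2>1 -> COPY to pp4. 5 ppages; refcounts: pp0:2 pp1:1 pp2:2 pp3:2 pp4:1
Op 3: read(P0, v1) -> 122. No state change.
Op 4: write(P1, v0, 129). refcount(pp0)=2>1 -> COPY to pp5. 6 ppages; refcounts: pp0:1 pp1:1 pp2:2 pp3:2 pp4:1 pp5:1
Op 5: write(P0, v0, 127). refcount(pp0)=1 -> write in place. 6 ppages; refcounts: pp0:1 pp1:1 pp2:2 pp3:2 pp4:1 pp5:1
Op 6: write(P1, v3, 198). refcount(pp3)=2>1 -> COPY to pp6. 7 ppages; refcounts: pp0:1 pp1:1 pp2:2 pp3:1 pp4:1 pp5:1 pp6:1
Op 7: read(P1, v0) -> 129. No state change.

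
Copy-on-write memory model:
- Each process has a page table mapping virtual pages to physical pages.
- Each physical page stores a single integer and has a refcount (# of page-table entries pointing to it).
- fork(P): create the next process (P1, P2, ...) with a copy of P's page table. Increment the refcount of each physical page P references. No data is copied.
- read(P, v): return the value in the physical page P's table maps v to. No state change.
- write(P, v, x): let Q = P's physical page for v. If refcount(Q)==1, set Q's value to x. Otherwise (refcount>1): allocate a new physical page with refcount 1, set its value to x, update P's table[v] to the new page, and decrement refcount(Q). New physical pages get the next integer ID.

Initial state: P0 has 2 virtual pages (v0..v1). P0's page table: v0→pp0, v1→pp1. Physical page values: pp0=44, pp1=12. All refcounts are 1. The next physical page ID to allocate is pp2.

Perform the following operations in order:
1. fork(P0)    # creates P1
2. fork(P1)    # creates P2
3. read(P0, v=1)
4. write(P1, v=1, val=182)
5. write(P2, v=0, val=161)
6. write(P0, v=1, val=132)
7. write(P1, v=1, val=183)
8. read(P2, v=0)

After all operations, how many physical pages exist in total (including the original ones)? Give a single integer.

Answer: 5

Derivation:
Op 1: fork(P0) -> P1. 2 ppages; refcounts: pp0:2 pp1:2
Op 2: fork(P1) -> P2. 2 ppages; refcounts: pp0:3 pp1:3
Op 3: read(P0, v1) -> 12. No state change.
Op 4: write(P1, v1, 182). refcount(pp1)=3>1 -> COPY to pp2. 3 ppages; refcounts: pp0:3 pp1:2 pp2:1
Op 5: write(P2, v0, 161). refcount(pp0)=3>1 -> COPY to pp3. 4 ppages; refcounts: pp0:2 pp1:2 pp2:1 pp3:1
Op 6: write(P0, v1, 132). refcount(pp1)=2>1 -> COPY to pp4. 5 ppages; refcounts: pp0:2 pp1:1 pp2:1 pp3:1 pp4:1
Op 7: write(P1, v1, 183). refcount(pp2)=1 -> write in place. 5 ppages; refcounts: pp0:2 pp1:1 pp2:1 pp3:1 pp4:1
Op 8: read(P2, v0) -> 161. No state change.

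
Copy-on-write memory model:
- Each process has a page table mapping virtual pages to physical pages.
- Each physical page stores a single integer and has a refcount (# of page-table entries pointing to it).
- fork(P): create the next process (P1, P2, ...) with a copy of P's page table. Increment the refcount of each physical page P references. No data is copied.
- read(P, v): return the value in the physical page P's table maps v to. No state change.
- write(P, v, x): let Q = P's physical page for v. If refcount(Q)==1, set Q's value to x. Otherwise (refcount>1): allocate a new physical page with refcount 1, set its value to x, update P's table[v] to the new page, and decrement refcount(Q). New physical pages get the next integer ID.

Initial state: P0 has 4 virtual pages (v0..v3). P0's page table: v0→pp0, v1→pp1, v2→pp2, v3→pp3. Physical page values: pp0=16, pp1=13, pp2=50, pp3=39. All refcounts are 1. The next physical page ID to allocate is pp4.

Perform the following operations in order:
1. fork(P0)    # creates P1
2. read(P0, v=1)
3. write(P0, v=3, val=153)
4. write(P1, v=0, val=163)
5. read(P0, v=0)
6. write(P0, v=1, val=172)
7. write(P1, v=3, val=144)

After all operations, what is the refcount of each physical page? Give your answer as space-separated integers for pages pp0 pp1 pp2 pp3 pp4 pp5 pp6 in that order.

Op 1: fork(P0) -> P1. 4 ppages; refcounts: pp0:2 pp1:2 pp2:2 pp3:2
Op 2: read(P0, v1) -> 13. No state change.
Op 3: write(P0, v3, 153). refcount(pp3)=2>1 -> COPY to pp4. 5 ppages; refcounts: pp0:2 pp1:2 pp2:2 pp3:1 pp4:1
Op 4: write(P1, v0, 163). refcount(pp0)=2>1 -> COPY to pp5. 6 ppages; refcounts: pp0:1 pp1:2 pp2:2 pp3:1 pp4:1 pp5:1
Op 5: read(P0, v0) -> 16. No state change.
Op 6: write(P0, v1, 172). refcount(pp1)=2>1 -> COPY to pp6. 7 ppages; refcounts: pp0:1 pp1:1 pp2:2 pp3:1 pp4:1 pp5:1 pp6:1
Op 7: write(P1, v3, 144). refcount(pp3)=1 -> write in place. 7 ppages; refcounts: pp0:1 pp1:1 pp2:2 pp3:1 pp4:1 pp5:1 pp6:1

Answer: 1 1 2 1 1 1 1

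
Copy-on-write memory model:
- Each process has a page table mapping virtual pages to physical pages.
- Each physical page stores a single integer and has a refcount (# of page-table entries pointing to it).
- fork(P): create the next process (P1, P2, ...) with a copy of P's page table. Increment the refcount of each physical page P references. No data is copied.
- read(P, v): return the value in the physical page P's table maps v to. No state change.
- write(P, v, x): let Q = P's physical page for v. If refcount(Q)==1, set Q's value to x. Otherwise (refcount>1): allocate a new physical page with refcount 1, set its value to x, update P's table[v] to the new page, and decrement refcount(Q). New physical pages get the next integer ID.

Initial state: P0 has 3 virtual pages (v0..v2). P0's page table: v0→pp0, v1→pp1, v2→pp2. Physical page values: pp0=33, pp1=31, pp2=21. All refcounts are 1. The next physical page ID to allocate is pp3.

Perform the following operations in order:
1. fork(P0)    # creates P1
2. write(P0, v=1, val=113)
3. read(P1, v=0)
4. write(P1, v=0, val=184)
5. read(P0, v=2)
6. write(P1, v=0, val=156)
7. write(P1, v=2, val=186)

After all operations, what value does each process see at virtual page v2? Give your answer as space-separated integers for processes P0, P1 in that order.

Op 1: fork(P0) -> P1. 3 ppages; refcounts: pp0:2 pp1:2 pp2:2
Op 2: write(P0, v1, 113). refcount(pp1)=2>1 -> COPY to pp3. 4 ppages; refcounts: pp0:2 pp1:1 pp2:2 pp3:1
Op 3: read(P1, v0) -> 33. No state change.
Op 4: write(P1, v0, 184). refcount(pp0)=2>1 -> COPY to pp4. 5 ppages; refcounts: pp0:1 pp1:1 pp2:2 pp3:1 pp4:1
Op 5: read(P0, v2) -> 21. No state change.
Op 6: write(P1, v0, 156). refcount(pp4)=1 -> write in place. 5 ppages; refcounts: pp0:1 pp1:1 pp2:2 pp3:1 pp4:1
Op 7: write(P1, v2, 186). refcount(pp2)=2>1 -> COPY to pp5. 6 ppages; refcounts: pp0:1 pp1:1 pp2:1 pp3:1 pp4:1 pp5:1
P0: v2 -> pp2 = 21
P1: v2 -> pp5 = 186

Answer: 21 186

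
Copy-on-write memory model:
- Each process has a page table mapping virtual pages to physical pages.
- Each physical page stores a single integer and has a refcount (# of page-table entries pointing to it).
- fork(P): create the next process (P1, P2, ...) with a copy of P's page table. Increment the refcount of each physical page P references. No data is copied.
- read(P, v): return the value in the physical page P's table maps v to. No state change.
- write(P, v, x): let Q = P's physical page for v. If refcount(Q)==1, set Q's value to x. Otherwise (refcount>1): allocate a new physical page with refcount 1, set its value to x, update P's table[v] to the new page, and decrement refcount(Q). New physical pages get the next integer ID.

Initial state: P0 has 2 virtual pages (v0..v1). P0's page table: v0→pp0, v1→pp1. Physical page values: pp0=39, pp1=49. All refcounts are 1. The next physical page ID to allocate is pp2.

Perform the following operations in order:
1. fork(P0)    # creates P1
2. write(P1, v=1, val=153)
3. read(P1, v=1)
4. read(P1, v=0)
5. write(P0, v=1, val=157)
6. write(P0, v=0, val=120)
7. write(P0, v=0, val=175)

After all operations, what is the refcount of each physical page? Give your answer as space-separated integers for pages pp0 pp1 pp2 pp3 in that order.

Answer: 1 1 1 1

Derivation:
Op 1: fork(P0) -> P1. 2 ppages; refcounts: pp0:2 pp1:2
Op 2: write(P1, v1, 153). refcount(pp1)=2>1 -> COPY to pp2. 3 ppages; refcounts: pp0:2 pp1:1 pp2:1
Op 3: read(P1, v1) -> 153. No state change.
Op 4: read(P1, v0) -> 39. No state change.
Op 5: write(P0, v1, 157). refcount(pp1)=1 -> write in place. 3 ppages; refcounts: pp0:2 pp1:1 pp2:1
Op 6: write(P0, v0, 120). refcount(pp0)=2>1 -> COPY to pp3. 4 ppages; refcounts: pp0:1 pp1:1 pp2:1 pp3:1
Op 7: write(P0, v0, 175). refcount(pp3)=1 -> write in place. 4 ppages; refcounts: pp0:1 pp1:1 pp2:1 pp3:1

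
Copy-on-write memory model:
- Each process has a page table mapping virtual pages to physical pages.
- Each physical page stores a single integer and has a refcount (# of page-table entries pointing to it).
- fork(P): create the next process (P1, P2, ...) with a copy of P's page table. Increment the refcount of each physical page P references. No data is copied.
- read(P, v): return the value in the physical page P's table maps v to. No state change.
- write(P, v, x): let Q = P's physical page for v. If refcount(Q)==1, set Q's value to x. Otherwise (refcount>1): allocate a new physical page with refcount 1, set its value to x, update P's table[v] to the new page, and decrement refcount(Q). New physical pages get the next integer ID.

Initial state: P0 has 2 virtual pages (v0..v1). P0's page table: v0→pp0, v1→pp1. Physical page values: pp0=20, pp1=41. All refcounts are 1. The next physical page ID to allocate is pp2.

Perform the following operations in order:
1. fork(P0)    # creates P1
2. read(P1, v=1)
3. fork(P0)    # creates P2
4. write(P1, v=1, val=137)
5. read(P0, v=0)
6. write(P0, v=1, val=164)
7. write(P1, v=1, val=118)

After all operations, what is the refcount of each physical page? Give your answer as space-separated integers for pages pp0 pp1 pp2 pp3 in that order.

Answer: 3 1 1 1

Derivation:
Op 1: fork(P0) -> P1. 2 ppages; refcounts: pp0:2 pp1:2
Op 2: read(P1, v1) -> 41. No state change.
Op 3: fork(P0) -> P2. 2 ppages; refcounts: pp0:3 pp1:3
Op 4: write(P1, v1, 137). refcount(pp1)=3>1 -> COPY to pp2. 3 ppages; refcounts: pp0:3 pp1:2 pp2:1
Op 5: read(P0, v0) -> 20. No state change.
Op 6: write(P0, v1, 164). refcount(pp1)=2>1 -> COPY to pp3. 4 ppages; refcounts: pp0:3 pp1:1 pp2:1 pp3:1
Op 7: write(P1, v1, 118). refcount(pp2)=1 -> write in place. 4 ppages; refcounts: pp0:3 pp1:1 pp2:1 pp3:1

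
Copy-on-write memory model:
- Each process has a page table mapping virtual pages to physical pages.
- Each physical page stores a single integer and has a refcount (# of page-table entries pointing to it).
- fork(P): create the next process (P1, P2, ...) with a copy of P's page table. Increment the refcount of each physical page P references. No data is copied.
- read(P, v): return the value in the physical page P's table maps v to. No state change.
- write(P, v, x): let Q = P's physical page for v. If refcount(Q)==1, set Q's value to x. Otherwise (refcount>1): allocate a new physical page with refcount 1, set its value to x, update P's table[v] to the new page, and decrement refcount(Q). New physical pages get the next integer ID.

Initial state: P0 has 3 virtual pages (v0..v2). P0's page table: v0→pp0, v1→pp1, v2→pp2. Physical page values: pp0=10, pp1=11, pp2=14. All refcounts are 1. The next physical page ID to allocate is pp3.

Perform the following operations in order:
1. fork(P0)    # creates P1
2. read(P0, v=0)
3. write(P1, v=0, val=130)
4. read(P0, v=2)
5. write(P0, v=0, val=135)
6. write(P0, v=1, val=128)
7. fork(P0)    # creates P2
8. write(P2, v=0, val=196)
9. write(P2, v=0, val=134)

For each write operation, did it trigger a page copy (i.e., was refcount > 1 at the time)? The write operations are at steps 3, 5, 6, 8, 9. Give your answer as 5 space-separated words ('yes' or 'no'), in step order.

Op 1: fork(P0) -> P1. 3 ppages; refcounts: pp0:2 pp1:2 pp2:2
Op 2: read(P0, v0) -> 10. No state change.
Op 3: write(P1, v0, 130). refcount(pp0)=2>1 -> COPY to pp3. 4 ppages; refcounts: pp0:1 pp1:2 pp2:2 pp3:1
Op 4: read(P0, v2) -> 14. No state change.
Op 5: write(P0, v0, 135). refcount(pp0)=1 -> write in place. 4 ppages; refcounts: pp0:1 pp1:2 pp2:2 pp3:1
Op 6: write(P0, v1, 128). refcount(pp1)=2>1 -> COPY to pp4. 5 ppages; refcounts: pp0:1 pp1:1 pp2:2 pp3:1 pp4:1
Op 7: fork(P0) -> P2. 5 ppages; refcounts: pp0:2 pp1:1 pp2:3 pp3:1 pp4:2
Op 8: write(P2, v0, 196). refcount(pp0)=2>1 -> COPY to pp5. 6 ppages; refcounts: pp0:1 pp1:1 pp2:3 pp3:1 pp4:2 pp5:1
Op 9: write(P2, v0, 134). refcount(pp5)=1 -> write in place. 6 ppages; refcounts: pp0:1 pp1:1 pp2:3 pp3:1 pp4:2 pp5:1

yes no yes yes no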